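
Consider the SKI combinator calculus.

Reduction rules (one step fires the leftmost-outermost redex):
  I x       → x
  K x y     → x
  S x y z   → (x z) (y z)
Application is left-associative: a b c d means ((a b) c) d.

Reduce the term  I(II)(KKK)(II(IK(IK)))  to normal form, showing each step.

Answer: normal form = K(KK)  (in 8 steps)

Working:
  start: I(II)(KKK)(II(IK(IK)))
  →1  II(KKK)(II(IK(IK)))
  →2  I(KKK)(II(IK(IK)))
  →3  KKK(II(IK(IK)))
  →4  K(II(IK(IK)))
  →5  K(I(IK(IK)))
  →6  K(IK(IK))
  →7  K(K(IK))
  →8  K(KK)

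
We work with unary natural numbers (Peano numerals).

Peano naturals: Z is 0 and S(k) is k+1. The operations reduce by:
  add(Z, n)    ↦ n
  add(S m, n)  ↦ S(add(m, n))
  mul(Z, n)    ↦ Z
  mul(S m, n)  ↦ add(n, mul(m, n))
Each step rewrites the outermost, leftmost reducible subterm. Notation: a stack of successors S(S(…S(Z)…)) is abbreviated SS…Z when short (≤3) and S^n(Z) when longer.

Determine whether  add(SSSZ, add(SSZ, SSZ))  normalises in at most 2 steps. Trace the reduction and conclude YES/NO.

Answer: NO — after 2 steps the term is S(S(add(SZ, add(SSZ, SSZ)))), not yet normal

Working:
  start: add(SSSZ, add(SSZ, SSZ))
  [1] S(add(SSZ, add(SSZ, SSZ)))
  [2] S(S(add(SZ, add(SSZ, SSZ))))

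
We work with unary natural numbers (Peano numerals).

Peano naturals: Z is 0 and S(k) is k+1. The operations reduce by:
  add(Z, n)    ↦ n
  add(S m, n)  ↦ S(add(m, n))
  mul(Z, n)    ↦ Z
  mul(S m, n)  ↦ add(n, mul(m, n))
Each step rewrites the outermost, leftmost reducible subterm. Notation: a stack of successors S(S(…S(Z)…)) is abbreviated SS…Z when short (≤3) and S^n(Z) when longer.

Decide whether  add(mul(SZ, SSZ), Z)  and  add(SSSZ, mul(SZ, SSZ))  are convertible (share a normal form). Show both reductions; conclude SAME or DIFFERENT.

Term A:
  start: add(mul(SZ, SSZ), Z)
  [1] add(add(SSZ, mul(Z, SSZ)), Z)
  [2] add(S(add(SZ, mul(Z, SSZ))), Z)
  [3] S(add(add(SZ, mul(Z, SSZ)), Z))
  [4] S(add(S(add(Z, mul(Z, SSZ))), Z))
  [5] S(S(add(add(Z, mul(Z, SSZ)), Z)))
  [6] S(S(add(mul(Z, SSZ), Z)))
  [7] S(S(add(Z, Z)))
  [8] SSZ

Term B:
  start: add(SSSZ, mul(SZ, SSZ))
  [1] S(add(SSZ, mul(SZ, SSZ)))
  [2] S(S(add(SZ, mul(SZ, SSZ))))
  [3] S(S(S(add(Z, mul(SZ, SSZ)))))
  [4] S(S(S(mul(SZ, SSZ))))
  [5] S(S(S(add(SSZ, mul(Z, SSZ)))))
  [6] S(S(S(S(add(SZ, mul(Z, SSZ))))))
  [7] S(S(S(S(S(add(Z, mul(Z, SSZ)))))))
  [8] S(S(S(S(S(mul(Z, SSZ))))))
  [9] S^5(Z)

Answer: DIFFERENT — A ⇓ SSZ, B ⇓ S^5(Z)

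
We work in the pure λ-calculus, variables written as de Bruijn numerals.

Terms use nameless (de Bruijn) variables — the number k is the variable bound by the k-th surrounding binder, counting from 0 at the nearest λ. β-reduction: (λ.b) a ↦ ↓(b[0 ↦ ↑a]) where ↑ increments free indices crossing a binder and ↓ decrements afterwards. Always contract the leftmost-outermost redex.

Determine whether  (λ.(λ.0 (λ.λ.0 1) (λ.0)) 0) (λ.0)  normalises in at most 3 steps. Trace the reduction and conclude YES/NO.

  start: (λ.(λ.0 (λ.λ.0 1) (λ.0)) 0) (λ.0)
  [1] (λ.0 (λ.λ.0 1) (λ.0)) (λ.0)
  [2] (λ.0) (λ.λ.0 1) (λ.0)
  [3] (λ.λ.0 1) (λ.0)

Answer: NO — after 3 steps the term is (λ.λ.0 1) (λ.0), not yet normal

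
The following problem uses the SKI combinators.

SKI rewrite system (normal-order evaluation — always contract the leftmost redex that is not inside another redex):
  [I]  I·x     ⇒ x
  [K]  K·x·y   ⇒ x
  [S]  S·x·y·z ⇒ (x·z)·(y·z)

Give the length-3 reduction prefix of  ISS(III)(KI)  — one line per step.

Answer: after 3 steps: S(KI)(II(KI))

Reduction:
  start: ISS(III)(KI)
  →1  SS(III)(KI)
  →2  S(KI)(III(KI))
  →3  S(KI)(II(KI))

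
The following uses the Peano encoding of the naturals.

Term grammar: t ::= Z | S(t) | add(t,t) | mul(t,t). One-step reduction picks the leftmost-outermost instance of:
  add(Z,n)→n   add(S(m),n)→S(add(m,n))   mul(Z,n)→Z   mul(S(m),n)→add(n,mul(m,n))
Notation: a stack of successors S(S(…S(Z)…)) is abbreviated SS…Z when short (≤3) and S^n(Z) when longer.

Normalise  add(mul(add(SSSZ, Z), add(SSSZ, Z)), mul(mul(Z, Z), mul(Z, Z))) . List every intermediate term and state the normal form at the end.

Answer: normal form = S^9(Z)  (in 44 steps)

Derivation:
  start: add(mul(add(SSSZ, Z), add(SSSZ, Z)), mul(mul(Z, Z), mul(Z, Z)))
  step 1: add(mul(S(add(SSZ, Z)), add(SSSZ, Z)), mul(mul(Z, Z), mul(Z, Z)))
  step 2: add(add(add(SSSZ, Z), mul(add(SSZ, Z), add(SSSZ, Z))), mul(mul(Z, Z), mul(Z, Z)))
  step 3: add(add(S(add(SSZ, Z)), mul(add(SSZ, Z), add(SSSZ, Z))), mul(mul(Z, Z), mul(Z, Z)))
  step 4: add(S(add(add(SSZ, Z), mul(add(SSZ, Z), add(SSSZ, Z)))), mul(mul(Z, Z), mul(Z, Z)))
  step 5: S(add(add(add(SSZ, Z), mul(add(SSZ, Z), add(SSSZ, Z))), mul(mul(Z, Z), mul(Z, Z))))
  step 6: S(add(add(S(add(SZ, Z)), mul(add(SSZ, Z), add(SSSZ, Z))), mul(mul(Z, Z), mul(Z, Z))))
  step 7: S(add(S(add(add(SZ, Z), mul(add(SSZ, Z), add(SSSZ, Z)))), mul(mul(Z, Z), mul(Z, Z))))
  step 8: S(S(add(add(add(SZ, Z), mul(add(SSZ, Z), add(SSSZ, Z))), mul(mul(Z, Z), mul(Z, Z)))))
  step 9: S(S(add(add(S(add(Z, Z)), mul(add(SSZ, Z), add(SSSZ, Z))), mul(mul(Z, Z), mul(Z, Z)))))
  step 10: S(S(add(S(add(add(Z, Z), mul(add(SSZ, Z), add(SSSZ, Z)))), mul(mul(Z, Z), mul(Z, Z)))))
  step 11: S(S(S(add(add(add(Z, Z), mul(add(SSZ, Z), add(SSSZ, Z))), mul(mul(Z, Z), mul(Z, Z))))))
  step 12: S(S(S(add(add(Z, mul(add(SSZ, Z), add(SSSZ, Z))), mul(mul(Z, Z), mul(Z, Z))))))
  step 13: S(S(S(add(mul(add(SSZ, Z), add(SSSZ, Z)), mul(mul(Z, Z), mul(Z, Z))))))
  step 14: S(S(S(add(mul(S(add(SZ, Z)), add(SSSZ, Z)), mul(mul(Z, Z), mul(Z, Z))))))
  step 15: S(S(S(add(add(add(SSSZ, Z), mul(add(SZ, Z), add(SSSZ, Z))), mul(mul(Z, Z), mul(Z, Z))))))
  step 16: S(S(S(add(add(S(add(SSZ, Z)), mul(add(SZ, Z), add(SSSZ, Z))), mul(mul(Z, Z), mul(Z, Z))))))
  step 17: S(S(S(add(S(add(add(SSZ, Z), mul(add(SZ, Z), add(SSSZ, Z)))), mul(mul(Z, Z), mul(Z, Z))))))
  step 18: S(S(S(S(add(add(add(SSZ, Z), mul(add(SZ, Z), add(SSSZ, Z))), mul(mul(Z, Z), mul(Z, Z)))))))
  step 19: S(S(S(S(add(add(S(add(SZ, Z)), mul(add(SZ, Z), add(SSSZ, Z))), mul(mul(Z, Z), mul(Z, Z)))))))
  step 20: S(S(S(S(add(S(add(add(SZ, Z), mul(add(SZ, Z), add(SSSZ, Z)))), mul(mul(Z, Z), mul(Z, Z)))))))
  step 21: S(S(S(S(S(add(add(add(SZ, Z), mul(add(SZ, Z), add(SSSZ, Z))), mul(mul(Z, Z), mul(Z, Z))))))))
  step 22: S(S(S(S(S(add(add(S(add(Z, Z)), mul(add(SZ, Z), add(SSSZ, Z))), mul(mul(Z, Z), mul(Z, Z))))))))
  step 23: S(S(S(S(S(add(S(add(add(Z, Z), mul(add(SZ, Z), add(SSSZ, Z)))), mul(mul(Z, Z), mul(Z, Z))))))))
  step 24: S(S(S(S(S(S(add(add(add(Z, Z), mul(add(SZ, Z), add(SSSZ, Z))), mul(mul(Z, Z), mul(Z, Z)))))))))
  step 25: S(S(S(S(S(S(add(add(Z, mul(add(SZ, Z), add(SSSZ, Z))), mul(mul(Z, Z), mul(Z, Z)))))))))
  step 26: S(S(S(S(S(S(add(mul(add(SZ, Z), add(SSSZ, Z)), mul(mul(Z, Z), mul(Z, Z)))))))))
  step 27: S(S(S(S(S(S(add(mul(S(add(Z, Z)), add(SSSZ, Z)), mul(mul(Z, Z), mul(Z, Z)))))))))
  step 28: S(S(S(S(S(S(add(add(add(SSSZ, Z), mul(add(Z, Z), add(SSSZ, Z))), mul(mul(Z, Z), mul(Z, Z)))))))))
  step 29: S(S(S(S(S(S(add(add(S(add(SSZ, Z)), mul(add(Z, Z), add(SSSZ, Z))), mul(mul(Z, Z), mul(Z, Z)))))))))
  step 30: S(S(S(S(S(S(add(S(add(add(SSZ, Z), mul(add(Z, Z), add(SSSZ, Z)))), mul(mul(Z, Z), mul(Z, Z)))))))))
  step 31: S(S(S(S(S(S(S(add(add(add(SSZ, Z), mul(add(Z, Z), add(SSSZ, Z))), mul(mul(Z, Z), mul(Z, Z))))))))))
  step 32: S(S(S(S(S(S(S(add(add(S(add(SZ, Z)), mul(add(Z, Z), add(SSSZ, Z))), mul(mul(Z, Z), mul(Z, Z))))))))))
  step 33: S(S(S(S(S(S(S(add(S(add(add(SZ, Z), mul(add(Z, Z), add(SSSZ, Z)))), mul(mul(Z, Z), mul(Z, Z))))))))))
  step 34: S(S(S(S(S(S(S(S(add(add(add(SZ, Z), mul(add(Z, Z), add(SSSZ, Z))), mul(mul(Z, Z), mul(Z, Z)))))))))))
  step 35: S(S(S(S(S(S(S(S(add(add(S(add(Z, Z)), mul(add(Z, Z), add(SSSZ, Z))), mul(mul(Z, Z), mul(Z, Z)))))))))))
  step 36: S(S(S(S(S(S(S(S(add(S(add(add(Z, Z), mul(add(Z, Z), add(SSSZ, Z)))), mul(mul(Z, Z), mul(Z, Z)))))))))))
  step 37: S(S(S(S(S(S(S(S(S(add(add(add(Z, Z), mul(add(Z, Z), add(SSSZ, Z))), mul(mul(Z, Z), mul(Z, Z))))))))))))
  step 38: S(S(S(S(S(S(S(S(S(add(add(Z, mul(add(Z, Z), add(SSSZ, Z))), mul(mul(Z, Z), mul(Z, Z))))))))))))
  step 39: S(S(S(S(S(S(S(S(S(add(mul(add(Z, Z), add(SSSZ, Z)), mul(mul(Z, Z), mul(Z, Z))))))))))))
  step 40: S(S(S(S(S(S(S(S(S(add(mul(Z, add(SSSZ, Z)), mul(mul(Z, Z), mul(Z, Z))))))))))))
  step 41: S(S(S(S(S(S(S(S(S(add(Z, mul(mul(Z, Z), mul(Z, Z))))))))))))
  step 42: S(S(S(S(S(S(S(S(S(mul(mul(Z, Z), mul(Z, Z)))))))))))
  step 43: S(S(S(S(S(S(S(S(S(mul(Z, mul(Z, Z)))))))))))
  step 44: S^9(Z)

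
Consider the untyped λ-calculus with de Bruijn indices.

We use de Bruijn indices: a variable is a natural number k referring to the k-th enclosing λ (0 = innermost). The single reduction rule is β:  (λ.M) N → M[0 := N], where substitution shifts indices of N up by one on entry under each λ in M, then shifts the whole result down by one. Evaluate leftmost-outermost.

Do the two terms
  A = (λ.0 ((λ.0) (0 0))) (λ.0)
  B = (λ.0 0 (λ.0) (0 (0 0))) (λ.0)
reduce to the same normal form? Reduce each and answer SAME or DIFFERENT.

Answer: SAME — A ⇓ λ.0, B ⇓ λ.0

Working:
Term A:
  start: (λ.0 ((λ.0) (0 0))) (λ.0)
  →1  (λ.0) ((λ.0) ((λ.0) (λ.0)))
  →2  (λ.0) ((λ.0) (λ.0))
  →3  (λ.0) (λ.0)
  →4  λ.0

Term B:
  start: (λ.0 0 (λ.0) (0 (0 0))) (λ.0)
  →1  (λ.0) (λ.0) (λ.0) ((λ.0) ((λ.0) (λ.0)))
  →2  (λ.0) (λ.0) ((λ.0) ((λ.0) (λ.0)))
  →3  (λ.0) ((λ.0) ((λ.0) (λ.0)))
  →4  (λ.0) ((λ.0) (λ.0))
  →5  (λ.0) (λ.0)
  →6  λ.0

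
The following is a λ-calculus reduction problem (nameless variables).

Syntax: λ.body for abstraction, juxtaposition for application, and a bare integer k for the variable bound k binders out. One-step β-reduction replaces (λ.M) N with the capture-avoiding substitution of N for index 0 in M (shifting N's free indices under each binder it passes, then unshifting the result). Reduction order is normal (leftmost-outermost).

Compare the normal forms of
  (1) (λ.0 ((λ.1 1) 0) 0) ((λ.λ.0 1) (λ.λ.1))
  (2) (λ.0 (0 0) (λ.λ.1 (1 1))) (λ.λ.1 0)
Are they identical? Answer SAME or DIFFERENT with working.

Term A:
  start: (λ.0 ((λ.1 1) 0) 0) ((λ.λ.0 1) (λ.λ.1))
  →1  (λ.λ.0 1) (λ.λ.1) ((λ.(λ.λ.0 1) (λ.λ.1) ((λ.λ.0 1) (λ.λ.1))) ((λ.λ.0 1) (λ.λ.1))) ((λ.λ.0 1) (λ.λ.1))
  →2  (λ.0 (λ.λ.1)) ((λ.(λ.λ.0 1) (λ.λ.1) ((λ.λ.0 1) (λ.λ.1))) ((λ.λ.0 1) (λ.λ.1))) ((λ.λ.0 1) (λ.λ.1))
  →3  (λ.(λ.λ.0 1) (λ.λ.1) ((λ.λ.0 1) (λ.λ.1))) ((λ.λ.0 1) (λ.λ.1)) (λ.λ.1) ((λ.λ.0 1) (λ.λ.1))
  →4  (λ.λ.0 1) (λ.λ.1) ((λ.λ.0 1) (λ.λ.1)) (λ.λ.1) ((λ.λ.0 1) (λ.λ.1))
  →5  (λ.0 (λ.λ.1)) ((λ.λ.0 1) (λ.λ.1)) (λ.λ.1) ((λ.λ.0 1) (λ.λ.1))
  →6  (λ.λ.0 1) (λ.λ.1) (λ.λ.1) (λ.λ.1) ((λ.λ.0 1) (λ.λ.1))
  →7  (λ.0 (λ.λ.1)) (λ.λ.1) (λ.λ.1) ((λ.λ.0 1) (λ.λ.1))
  →8  (λ.λ.1) (λ.λ.1) (λ.λ.1) ((λ.λ.0 1) (λ.λ.1))
  →9  (λ.λ.λ.1) (λ.λ.1) ((λ.λ.0 1) (λ.λ.1))
  →10  (λ.λ.1) ((λ.λ.0 1) (λ.λ.1))
  →11  λ.(λ.λ.0 1) (λ.λ.1)
  →12  λ.λ.0 (λ.λ.1)

Term B:
  start: (λ.0 (0 0) (λ.λ.1 (1 1))) (λ.λ.1 0)
  →1  (λ.λ.1 0) ((λ.λ.1 0) (λ.λ.1 0)) (λ.λ.1 (1 1))
  →2  (λ.(λ.λ.1 0) (λ.λ.1 0) 0) (λ.λ.1 (1 1))
  →3  (λ.λ.1 0) (λ.λ.1 0) (λ.λ.1 (1 1))
  →4  (λ.(λ.λ.1 0) 0) (λ.λ.1 (1 1))
  →5  (λ.λ.1 0) (λ.λ.1 (1 1))
  →6  λ.(λ.λ.1 (1 1)) 0
  →7  λ.λ.1 (1 1)

Answer: DIFFERENT — A ⇓ λ.λ.0 (λ.λ.1), B ⇓ λ.λ.1 (1 1)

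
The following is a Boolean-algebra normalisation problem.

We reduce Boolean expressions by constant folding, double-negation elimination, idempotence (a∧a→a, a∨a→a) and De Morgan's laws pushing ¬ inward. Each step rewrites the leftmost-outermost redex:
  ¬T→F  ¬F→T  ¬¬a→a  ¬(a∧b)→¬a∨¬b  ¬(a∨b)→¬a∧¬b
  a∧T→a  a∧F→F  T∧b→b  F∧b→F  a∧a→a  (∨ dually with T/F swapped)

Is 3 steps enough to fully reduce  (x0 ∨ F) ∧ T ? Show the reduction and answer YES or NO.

  start: (x0 ∨ F) ∧ T
  step 1: x0 ∨ F
  step 2: x0

Answer: YES — reaches normal form x0 in 2 ≤ 3 steps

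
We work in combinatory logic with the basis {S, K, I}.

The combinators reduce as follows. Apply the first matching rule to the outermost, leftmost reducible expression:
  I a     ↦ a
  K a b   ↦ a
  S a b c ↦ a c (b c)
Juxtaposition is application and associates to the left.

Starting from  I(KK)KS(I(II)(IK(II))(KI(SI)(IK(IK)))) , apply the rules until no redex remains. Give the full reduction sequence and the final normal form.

Answer: normal form = S  (in 3 steps)

Derivation:
  start: I(KK)KS(I(II)(IK(II))(KI(SI)(IK(IK))))
  step 1: KKKS(I(II)(IK(II))(KI(SI)(IK(IK))))
  step 2: KS(I(II)(IK(II))(KI(SI)(IK(IK))))
  step 3: S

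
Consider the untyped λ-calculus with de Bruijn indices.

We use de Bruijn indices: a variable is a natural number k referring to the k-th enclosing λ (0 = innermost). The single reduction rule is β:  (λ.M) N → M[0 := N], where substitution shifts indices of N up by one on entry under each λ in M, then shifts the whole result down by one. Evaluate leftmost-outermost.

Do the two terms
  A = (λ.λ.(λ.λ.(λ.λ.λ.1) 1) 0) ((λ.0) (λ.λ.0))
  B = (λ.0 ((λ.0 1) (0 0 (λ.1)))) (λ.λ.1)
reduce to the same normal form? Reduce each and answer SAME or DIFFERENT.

Term A:
  start: (λ.λ.(λ.λ.(λ.λ.λ.1) 1) 0) ((λ.0) (λ.λ.0))
  →1  λ.(λ.λ.(λ.λ.λ.1) 1) 0
  →2  λ.λ.(λ.λ.λ.1) 1
  →3  λ.λ.λ.λ.1

Term B:
  start: (λ.0 ((λ.0 1) (0 0 (λ.1)))) (λ.λ.1)
  →1  (λ.λ.1) ((λ.0 (λ.λ.1)) ((λ.λ.1) (λ.λ.1) (λ.λ.λ.1)))
  →2  λ.(λ.0 (λ.λ.1)) ((λ.λ.1) (λ.λ.1) (λ.λ.λ.1))
  →3  λ.(λ.λ.1) (λ.λ.1) (λ.λ.λ.1) (λ.λ.1)
  →4  λ.(λ.λ.λ.1) (λ.λ.λ.1) (λ.λ.1)
  →5  λ.(λ.λ.1) (λ.λ.1)
  →6  λ.λ.λ.λ.1

Answer: SAME — A ⇓ λ.λ.λ.λ.1, B ⇓ λ.λ.λ.λ.1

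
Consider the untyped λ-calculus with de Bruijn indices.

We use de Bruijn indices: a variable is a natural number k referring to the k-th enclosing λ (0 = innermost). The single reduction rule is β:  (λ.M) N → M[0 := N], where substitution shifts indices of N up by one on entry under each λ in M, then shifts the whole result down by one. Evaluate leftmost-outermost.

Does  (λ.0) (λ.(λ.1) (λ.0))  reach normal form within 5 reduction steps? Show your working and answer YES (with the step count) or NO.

Answer: YES — reaches normal form λ.0 in 2 ≤ 5 steps

Reduction:
  start: (λ.0) (λ.(λ.1) (λ.0))
  step 1: λ.(λ.1) (λ.0)
  step 2: λ.0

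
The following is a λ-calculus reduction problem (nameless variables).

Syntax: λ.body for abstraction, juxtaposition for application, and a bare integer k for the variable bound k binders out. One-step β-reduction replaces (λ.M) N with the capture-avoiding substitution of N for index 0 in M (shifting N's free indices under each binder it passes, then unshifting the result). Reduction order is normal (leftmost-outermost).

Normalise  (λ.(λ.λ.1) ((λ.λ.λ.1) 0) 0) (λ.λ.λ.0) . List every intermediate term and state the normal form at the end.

Answer: normal form = λ.λ.1  (in 4 steps)

Derivation:
  start: (λ.(λ.λ.1) ((λ.λ.λ.1) 0) 0) (λ.λ.λ.0)
  [1] (λ.λ.1) ((λ.λ.λ.1) (λ.λ.λ.0)) (λ.λ.λ.0)
  [2] (λ.(λ.λ.λ.1) (λ.λ.λ.0)) (λ.λ.λ.0)
  [3] (λ.λ.λ.1) (λ.λ.λ.0)
  [4] λ.λ.1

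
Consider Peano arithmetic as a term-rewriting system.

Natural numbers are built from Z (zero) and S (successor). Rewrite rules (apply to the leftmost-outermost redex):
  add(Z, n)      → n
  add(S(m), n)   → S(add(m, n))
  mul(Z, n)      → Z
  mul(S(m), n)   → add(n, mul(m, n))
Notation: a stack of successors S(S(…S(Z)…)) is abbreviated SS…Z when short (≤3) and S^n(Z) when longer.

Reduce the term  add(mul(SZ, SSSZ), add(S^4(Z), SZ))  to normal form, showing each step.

Answer: normal form = S^8(Z)  (in 15 steps)

Reduction:
  start: add(mul(SZ, SSSZ), add(S^4(Z), SZ))
  →1  add(add(SSSZ, mul(Z, SSSZ)), add(S^4(Z), SZ))
  →2  add(S(add(SSZ, mul(Z, SSSZ))), add(S^4(Z), SZ))
  →3  S(add(add(SSZ, mul(Z, SSSZ)), add(S^4(Z), SZ)))
  →4  S(add(S(add(SZ, mul(Z, SSSZ))), add(S^4(Z), SZ)))
  →5  S(S(add(add(SZ, mul(Z, SSSZ)), add(S^4(Z), SZ))))
  →6  S(S(add(S(add(Z, mul(Z, SSSZ))), add(S^4(Z), SZ))))
  →7  S(S(S(add(add(Z, mul(Z, SSSZ)), add(S^4(Z), SZ)))))
  →8  S(S(S(add(mul(Z, SSSZ), add(S^4(Z), SZ)))))
  →9  S(S(S(add(Z, add(S^4(Z), SZ)))))
  →10  S(S(S(add(S^4(Z), SZ))))
  →11  S(S(S(S(add(SSSZ, SZ)))))
  →12  S(S(S(S(S(add(SSZ, SZ))))))
  →13  S(S(S(S(S(S(add(SZ, SZ)))))))
  →14  S(S(S(S(S(S(S(add(Z, SZ))))))))
  →15  S^8(Z)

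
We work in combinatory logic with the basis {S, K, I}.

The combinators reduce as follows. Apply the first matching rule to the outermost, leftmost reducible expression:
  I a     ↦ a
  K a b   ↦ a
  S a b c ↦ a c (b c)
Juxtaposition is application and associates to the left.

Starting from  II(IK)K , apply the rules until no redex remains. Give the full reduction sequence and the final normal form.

  start: II(IK)K
  [1] I(IK)K
  [2] IKK
  [3] KK

Answer: normal form = KK  (in 3 steps)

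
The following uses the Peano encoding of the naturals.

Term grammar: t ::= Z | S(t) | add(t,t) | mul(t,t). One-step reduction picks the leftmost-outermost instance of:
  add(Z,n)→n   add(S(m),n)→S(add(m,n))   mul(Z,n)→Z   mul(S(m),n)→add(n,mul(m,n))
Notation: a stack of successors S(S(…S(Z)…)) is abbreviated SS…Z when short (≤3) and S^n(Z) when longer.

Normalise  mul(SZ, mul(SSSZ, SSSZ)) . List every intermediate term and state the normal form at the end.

Answer: normal form = S^9(Z)  (in 28 steps)

Working:
  start: mul(SZ, mul(SSSZ, SSSZ))
  →1  add(mul(SSSZ, SSSZ), mul(Z, mul(SSSZ, SSSZ)))
  →2  add(add(SSSZ, mul(SSZ, SSSZ)), mul(Z, mul(SSSZ, SSSZ)))
  →3  add(S(add(SSZ, mul(SSZ, SSSZ))), mul(Z, mul(SSSZ, SSSZ)))
  →4  S(add(add(SSZ, mul(SSZ, SSSZ)), mul(Z, mul(SSSZ, SSSZ))))
  →5  S(add(S(add(SZ, mul(SSZ, SSSZ))), mul(Z, mul(SSSZ, SSSZ))))
  →6  S(S(add(add(SZ, mul(SSZ, SSSZ)), mul(Z, mul(SSSZ, SSSZ)))))
  →7  S(S(add(S(add(Z, mul(SSZ, SSSZ))), mul(Z, mul(SSSZ, SSSZ)))))
  →8  S(S(S(add(add(Z, mul(SSZ, SSSZ)), mul(Z, mul(SSSZ, SSSZ))))))
  →9  S(S(S(add(mul(SSZ, SSSZ), mul(Z, mul(SSSZ, SSSZ))))))
  →10  S(S(S(add(add(SSSZ, mul(SZ, SSSZ)), mul(Z, mul(SSSZ, SSSZ))))))
  →11  S(S(S(add(S(add(SSZ, mul(SZ, SSSZ))), mul(Z, mul(SSSZ, SSSZ))))))
  →12  S(S(S(S(add(add(SSZ, mul(SZ, SSSZ)), mul(Z, mul(SSSZ, SSSZ)))))))
  →13  S(S(S(S(add(S(add(SZ, mul(SZ, SSSZ))), mul(Z, mul(SSSZ, SSSZ)))))))
  →14  S(S(S(S(S(add(add(SZ, mul(SZ, SSSZ)), mul(Z, mul(SSSZ, SSSZ))))))))
  →15  S(S(S(S(S(add(S(add(Z, mul(SZ, SSSZ))), mul(Z, mul(SSSZ, SSSZ))))))))
  →16  S(S(S(S(S(S(add(add(Z, mul(SZ, SSSZ)), mul(Z, mul(SSSZ, SSSZ)))))))))
  →17  S(S(S(S(S(S(add(mul(SZ, SSSZ), mul(Z, mul(SSSZ, SSSZ)))))))))
  →18  S(S(S(S(S(S(add(add(SSSZ, mul(Z, SSSZ)), mul(Z, mul(SSSZ, SSSZ)))))))))
  →19  S(S(S(S(S(S(add(S(add(SSZ, mul(Z, SSSZ))), mul(Z, mul(SSSZ, SSSZ)))))))))
  →20  S(S(S(S(S(S(S(add(add(SSZ, mul(Z, SSSZ)), mul(Z, mul(SSSZ, SSSZ))))))))))
  →21  S(S(S(S(S(S(S(add(S(add(SZ, mul(Z, SSSZ))), mul(Z, mul(SSSZ, SSSZ))))))))))
  →22  S(S(S(S(S(S(S(S(add(add(SZ, mul(Z, SSSZ)), mul(Z, mul(SSSZ, SSSZ)))))))))))
  →23  S(S(S(S(S(S(S(S(add(S(add(Z, mul(Z, SSSZ))), mul(Z, mul(SSSZ, SSSZ)))))))))))
  →24  S(S(S(S(S(S(S(S(S(add(add(Z, mul(Z, SSSZ)), mul(Z, mul(SSSZ, SSSZ))))))))))))
  →25  S(S(S(S(S(S(S(S(S(add(mul(Z, SSSZ), mul(Z, mul(SSSZ, SSSZ))))))))))))
  →26  S(S(S(S(S(S(S(S(S(add(Z, mul(Z, mul(SSSZ, SSSZ))))))))))))
  →27  S(S(S(S(S(S(S(S(S(mul(Z, mul(SSSZ, SSSZ)))))))))))
  →28  S^9(Z)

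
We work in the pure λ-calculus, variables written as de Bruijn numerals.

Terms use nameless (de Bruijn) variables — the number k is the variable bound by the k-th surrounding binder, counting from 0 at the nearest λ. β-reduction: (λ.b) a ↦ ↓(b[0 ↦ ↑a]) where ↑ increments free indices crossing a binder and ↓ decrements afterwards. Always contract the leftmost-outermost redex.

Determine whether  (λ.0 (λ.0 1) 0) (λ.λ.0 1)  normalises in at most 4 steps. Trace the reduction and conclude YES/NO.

Answer: YES — reaches normal form λ.0 (λ.0 (λ.λ.0 1)) in 4 ≤ 4 steps

Reduction:
  start: (λ.0 (λ.0 1) 0) (λ.λ.0 1)
  step 1: (λ.λ.0 1) (λ.0 (λ.λ.0 1)) (λ.λ.0 1)
  step 2: (λ.0 (λ.0 (λ.λ.0 1))) (λ.λ.0 1)
  step 3: (λ.λ.0 1) (λ.0 (λ.λ.0 1))
  step 4: λ.0 (λ.0 (λ.λ.0 1))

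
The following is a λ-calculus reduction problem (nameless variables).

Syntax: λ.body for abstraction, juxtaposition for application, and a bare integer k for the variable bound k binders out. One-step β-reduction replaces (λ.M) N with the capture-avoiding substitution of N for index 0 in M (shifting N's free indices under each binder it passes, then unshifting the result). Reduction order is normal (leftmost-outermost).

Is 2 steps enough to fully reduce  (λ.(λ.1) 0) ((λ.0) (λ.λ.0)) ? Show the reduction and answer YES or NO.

Answer: NO — after 2 steps the term is (λ.0) (λ.λ.0), not yet normal

Working:
  start: (λ.(λ.1) 0) ((λ.0) (λ.λ.0))
  step 1: (λ.(λ.0) (λ.λ.0)) ((λ.0) (λ.λ.0))
  step 2: (λ.0) (λ.λ.0)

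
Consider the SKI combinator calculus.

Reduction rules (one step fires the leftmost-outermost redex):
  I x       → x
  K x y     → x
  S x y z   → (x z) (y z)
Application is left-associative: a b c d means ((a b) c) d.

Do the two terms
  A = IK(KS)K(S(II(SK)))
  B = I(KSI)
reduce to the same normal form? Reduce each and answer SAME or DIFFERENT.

Answer: SAME — A ⇓ S, B ⇓ S

Reduction:
Term A:
  start: IK(KS)K(S(II(SK)))
  →1  K(KS)K(S(II(SK)))
  →2  KS(S(II(SK)))
  →3  S

Term B:
  start: I(KSI)
  →1  KSI
  →2  S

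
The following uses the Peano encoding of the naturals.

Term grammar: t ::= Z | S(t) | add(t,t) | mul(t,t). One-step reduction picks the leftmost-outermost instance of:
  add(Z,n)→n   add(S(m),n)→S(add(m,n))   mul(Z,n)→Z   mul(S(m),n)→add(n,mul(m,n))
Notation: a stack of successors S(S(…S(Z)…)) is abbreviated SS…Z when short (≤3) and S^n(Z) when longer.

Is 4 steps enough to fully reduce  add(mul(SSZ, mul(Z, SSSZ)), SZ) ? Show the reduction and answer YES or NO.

  start: add(mul(SSZ, mul(Z, SSSZ)), SZ)
  step 1: add(add(mul(Z, SSSZ), mul(SZ, mul(Z, SSSZ))), SZ)
  step 2: add(add(Z, mul(SZ, mul(Z, SSSZ))), SZ)
  step 3: add(mul(SZ, mul(Z, SSSZ)), SZ)
  step 4: add(add(mul(Z, SSSZ), mul(Z, mul(Z, SSSZ))), SZ)

Answer: NO — after 4 steps the term is add(add(mul(Z, SSSZ), mul(Z, mul(Z, SSSZ))), SZ), not yet normal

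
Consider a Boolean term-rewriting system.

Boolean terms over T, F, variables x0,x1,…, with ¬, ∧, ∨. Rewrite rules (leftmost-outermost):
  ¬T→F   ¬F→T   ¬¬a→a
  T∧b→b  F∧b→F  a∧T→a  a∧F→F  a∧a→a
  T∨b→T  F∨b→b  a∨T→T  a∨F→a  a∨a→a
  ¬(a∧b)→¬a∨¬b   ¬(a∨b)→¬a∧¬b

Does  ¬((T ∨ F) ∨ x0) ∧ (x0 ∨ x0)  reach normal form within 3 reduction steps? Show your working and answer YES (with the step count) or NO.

Answer: NO — after 3 steps the term is ((F ∧ ¬F) ∧ ¬x0) ∧ (x0 ∨ x0), not yet normal

Working:
  start: ¬((T ∨ F) ∨ x0) ∧ (x0 ∨ x0)
  [1] (¬(T ∨ F) ∧ ¬x0) ∧ (x0 ∨ x0)
  [2] ((¬T ∧ ¬F) ∧ ¬x0) ∧ (x0 ∨ x0)
  [3] ((F ∧ ¬F) ∧ ¬x0) ∧ (x0 ∨ x0)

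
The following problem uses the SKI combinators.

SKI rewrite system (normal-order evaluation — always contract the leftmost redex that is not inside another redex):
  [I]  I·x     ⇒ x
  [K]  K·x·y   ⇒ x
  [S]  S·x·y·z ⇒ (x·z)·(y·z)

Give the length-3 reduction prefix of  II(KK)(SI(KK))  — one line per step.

Answer: after 3 steps: K

Working:
  start: II(KK)(SI(KK))
  step 1: I(KK)(SI(KK))
  step 2: KK(SI(KK))
  step 3: K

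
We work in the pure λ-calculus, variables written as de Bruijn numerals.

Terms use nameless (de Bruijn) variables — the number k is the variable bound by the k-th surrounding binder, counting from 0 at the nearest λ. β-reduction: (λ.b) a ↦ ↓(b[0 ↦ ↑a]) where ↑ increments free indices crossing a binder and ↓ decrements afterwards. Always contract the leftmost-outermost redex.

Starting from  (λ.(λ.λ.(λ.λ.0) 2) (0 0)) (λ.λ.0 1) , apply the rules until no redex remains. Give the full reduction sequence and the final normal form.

  start: (λ.(λ.λ.(λ.λ.0) 2) (0 0)) (λ.λ.0 1)
  [1] (λ.λ.(λ.λ.0) (λ.λ.0 1)) ((λ.λ.0 1) (λ.λ.0 1))
  [2] λ.(λ.λ.0) (λ.λ.0 1)
  [3] λ.λ.0

Answer: normal form = λ.λ.0  (in 3 steps)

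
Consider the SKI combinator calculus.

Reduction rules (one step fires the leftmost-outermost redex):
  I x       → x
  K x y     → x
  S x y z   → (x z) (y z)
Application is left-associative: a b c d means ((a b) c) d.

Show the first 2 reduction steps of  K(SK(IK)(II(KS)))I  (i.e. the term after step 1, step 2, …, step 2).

Answer: after 2 steps: K(II(KS))(IK(II(KS)))

Working:
  start: K(SK(IK)(II(KS)))I
  [1] SK(IK)(II(KS))
  [2] K(II(KS))(IK(II(KS)))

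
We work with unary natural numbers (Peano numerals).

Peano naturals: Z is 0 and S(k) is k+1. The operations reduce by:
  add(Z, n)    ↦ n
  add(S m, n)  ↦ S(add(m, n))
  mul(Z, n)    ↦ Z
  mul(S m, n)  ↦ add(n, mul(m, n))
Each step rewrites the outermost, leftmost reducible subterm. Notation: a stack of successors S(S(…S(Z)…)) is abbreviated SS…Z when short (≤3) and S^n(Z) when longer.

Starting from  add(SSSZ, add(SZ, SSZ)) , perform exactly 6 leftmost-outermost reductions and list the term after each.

Answer: after 6 steps: S^6(Z)

Derivation:
  start: add(SSSZ, add(SZ, SSZ))
  →1  S(add(SSZ, add(SZ, SSZ)))
  →2  S(S(add(SZ, add(SZ, SSZ))))
  →3  S(S(S(add(Z, add(SZ, SSZ)))))
  →4  S(S(S(add(SZ, SSZ))))
  →5  S(S(S(S(add(Z, SSZ)))))
  →6  S^6(Z)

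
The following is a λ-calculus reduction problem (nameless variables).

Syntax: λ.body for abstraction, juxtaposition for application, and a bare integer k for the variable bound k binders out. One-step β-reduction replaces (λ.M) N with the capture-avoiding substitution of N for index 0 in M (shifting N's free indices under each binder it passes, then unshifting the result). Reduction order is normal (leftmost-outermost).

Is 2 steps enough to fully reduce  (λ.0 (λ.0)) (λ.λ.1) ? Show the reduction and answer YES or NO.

Answer: YES — reaches normal form λ.λ.0 in 2 ≤ 2 steps

Working:
  start: (λ.0 (λ.0)) (λ.λ.1)
  step 1: (λ.λ.1) (λ.0)
  step 2: λ.λ.0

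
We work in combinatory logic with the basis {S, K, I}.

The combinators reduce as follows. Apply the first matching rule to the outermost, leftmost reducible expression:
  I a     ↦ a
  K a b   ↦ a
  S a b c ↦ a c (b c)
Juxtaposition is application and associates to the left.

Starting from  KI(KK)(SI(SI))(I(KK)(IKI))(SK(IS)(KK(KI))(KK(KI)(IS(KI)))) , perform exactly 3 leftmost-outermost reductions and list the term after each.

Answer: after 3 steps: I(I(KK)(IKI))(SI(I(KK)(IKI)))(SK(IS)(KK(KI))(KK(KI)(IS(KI))))

Derivation:
  start: KI(KK)(SI(SI))(I(KK)(IKI))(SK(IS)(KK(KI))(KK(KI)(IS(KI))))
  →1  I(SI(SI))(I(KK)(IKI))(SK(IS)(KK(KI))(KK(KI)(IS(KI))))
  →2  SI(SI)(I(KK)(IKI))(SK(IS)(KK(KI))(KK(KI)(IS(KI))))
  →3  I(I(KK)(IKI))(SI(I(KK)(IKI)))(SK(IS)(KK(KI))(KK(KI)(IS(KI))))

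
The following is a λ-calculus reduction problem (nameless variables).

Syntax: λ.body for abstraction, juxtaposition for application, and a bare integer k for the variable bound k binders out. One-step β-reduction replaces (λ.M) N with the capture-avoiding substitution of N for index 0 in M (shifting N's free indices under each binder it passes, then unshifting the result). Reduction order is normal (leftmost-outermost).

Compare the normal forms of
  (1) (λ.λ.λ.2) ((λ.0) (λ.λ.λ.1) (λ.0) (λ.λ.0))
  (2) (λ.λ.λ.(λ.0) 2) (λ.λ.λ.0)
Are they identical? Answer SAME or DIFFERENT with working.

Term A:
  start: (λ.λ.λ.2) ((λ.0) (λ.λ.λ.1) (λ.0) (λ.λ.0))
  →1  λ.λ.(λ.0) (λ.λ.λ.1) (λ.0) (λ.λ.0)
  →2  λ.λ.(λ.λ.λ.1) (λ.0) (λ.λ.0)
  →3  λ.λ.(λ.λ.1) (λ.λ.0)
  →4  λ.λ.λ.λ.λ.0

Term B:
  start: (λ.λ.λ.(λ.0) 2) (λ.λ.λ.0)
  →1  λ.λ.(λ.0) (λ.λ.λ.0)
  →2  λ.λ.λ.λ.λ.0

Answer: SAME — A ⇓ λ.λ.λ.λ.λ.0, B ⇓ λ.λ.λ.λ.λ.0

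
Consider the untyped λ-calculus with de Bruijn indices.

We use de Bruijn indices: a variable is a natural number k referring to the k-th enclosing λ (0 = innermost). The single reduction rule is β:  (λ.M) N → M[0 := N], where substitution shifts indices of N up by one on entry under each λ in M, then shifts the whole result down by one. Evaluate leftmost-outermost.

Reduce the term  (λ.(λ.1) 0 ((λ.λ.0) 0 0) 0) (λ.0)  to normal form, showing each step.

Answer: normal form = λ.0  (in 6 steps)

Reduction:
  start: (λ.(λ.1) 0 ((λ.λ.0) 0 0) 0) (λ.0)
  →1  (λ.λ.0) (λ.0) ((λ.λ.0) (λ.0) (λ.0)) (λ.0)
  →2  (λ.0) ((λ.λ.0) (λ.0) (λ.0)) (λ.0)
  →3  (λ.λ.0) (λ.0) (λ.0) (λ.0)
  →4  (λ.0) (λ.0) (λ.0)
  →5  (λ.0) (λ.0)
  →6  λ.0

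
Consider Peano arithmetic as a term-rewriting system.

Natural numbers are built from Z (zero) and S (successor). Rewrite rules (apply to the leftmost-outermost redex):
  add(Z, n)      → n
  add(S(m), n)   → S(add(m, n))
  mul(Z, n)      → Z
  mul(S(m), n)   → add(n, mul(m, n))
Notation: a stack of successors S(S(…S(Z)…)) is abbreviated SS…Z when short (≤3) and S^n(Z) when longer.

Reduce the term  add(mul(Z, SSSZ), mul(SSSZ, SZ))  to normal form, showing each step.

  start: add(mul(Z, SSSZ), mul(SSSZ, SZ))
  →1  add(Z, mul(SSSZ, SZ))
  →2  mul(SSSZ, SZ)
  →3  add(SZ, mul(SSZ, SZ))
  →4  S(add(Z, mul(SSZ, SZ)))
  →5  S(mul(SSZ, SZ))
  →6  S(add(SZ, mul(SZ, SZ)))
  →7  S(S(add(Z, mul(SZ, SZ))))
  →8  S(S(mul(SZ, SZ)))
  →9  S(S(add(SZ, mul(Z, SZ))))
  →10  S(S(S(add(Z, mul(Z, SZ)))))
  →11  S(S(S(mul(Z, SZ))))
  →12  SSSZ

Answer: normal form = SSSZ  (in 12 steps)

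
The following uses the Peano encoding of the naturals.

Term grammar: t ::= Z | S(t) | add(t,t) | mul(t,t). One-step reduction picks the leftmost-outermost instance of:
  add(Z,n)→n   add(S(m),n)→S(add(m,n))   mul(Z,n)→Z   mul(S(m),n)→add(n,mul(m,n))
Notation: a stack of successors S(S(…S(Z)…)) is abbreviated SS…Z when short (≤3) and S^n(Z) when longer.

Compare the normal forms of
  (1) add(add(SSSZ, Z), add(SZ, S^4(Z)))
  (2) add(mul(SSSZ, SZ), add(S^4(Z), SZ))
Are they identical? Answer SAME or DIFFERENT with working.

Answer: SAME — A ⇓ S^8(Z), B ⇓ S^8(Z)

Working:
Term A:
  start: add(add(SSSZ, Z), add(SZ, S^4(Z)))
  [1] add(S(add(SSZ, Z)), add(SZ, S^4(Z)))
  [2] S(add(add(SSZ, Z), add(SZ, S^4(Z))))
  [3] S(add(S(add(SZ, Z)), add(SZ, S^4(Z))))
  [4] S(S(add(add(SZ, Z), add(SZ, S^4(Z)))))
  [5] S(S(add(S(add(Z, Z)), add(SZ, S^4(Z)))))
  [6] S(S(S(add(add(Z, Z), add(SZ, S^4(Z))))))
  [7] S(S(S(add(Z, add(SZ, S^4(Z))))))
  [8] S(S(S(add(SZ, S^4(Z)))))
  [9] S(S(S(S(add(Z, S^4(Z))))))
  [10] S^8(Z)

Term B:
  start: add(mul(SSSZ, SZ), add(S^4(Z), SZ))
  [1] add(add(SZ, mul(SSZ, SZ)), add(S^4(Z), SZ))
  [2] add(S(add(Z, mul(SSZ, SZ))), add(S^4(Z), SZ))
  [3] S(add(add(Z, mul(SSZ, SZ)), add(S^4(Z), SZ)))
  [4] S(add(mul(SSZ, SZ), add(S^4(Z), SZ)))
  [5] S(add(add(SZ, mul(SZ, SZ)), add(S^4(Z), SZ)))
  [6] S(add(S(add(Z, mul(SZ, SZ))), add(S^4(Z), SZ)))
  [7] S(S(add(add(Z, mul(SZ, SZ)), add(S^4(Z), SZ))))
  [8] S(S(add(mul(SZ, SZ), add(S^4(Z), SZ))))
  [9] S(S(add(add(SZ, mul(Z, SZ)), add(S^4(Z), SZ))))
  [10] S(S(add(S(add(Z, mul(Z, SZ))), add(S^4(Z), SZ))))
  [11] S(S(S(add(add(Z, mul(Z, SZ)), add(S^4(Z), SZ)))))
  [12] S(S(S(add(mul(Z, SZ), add(S^4(Z), SZ)))))
  [13] S(S(S(add(Z, add(S^4(Z), SZ)))))
  [14] S(S(S(add(S^4(Z), SZ))))
  [15] S(S(S(S(add(SSSZ, SZ)))))
  [16] S(S(S(S(S(add(SSZ, SZ))))))
  [17] S(S(S(S(S(S(add(SZ, SZ)))))))
  [18] S(S(S(S(S(S(S(add(Z, SZ))))))))
  [19] S^8(Z)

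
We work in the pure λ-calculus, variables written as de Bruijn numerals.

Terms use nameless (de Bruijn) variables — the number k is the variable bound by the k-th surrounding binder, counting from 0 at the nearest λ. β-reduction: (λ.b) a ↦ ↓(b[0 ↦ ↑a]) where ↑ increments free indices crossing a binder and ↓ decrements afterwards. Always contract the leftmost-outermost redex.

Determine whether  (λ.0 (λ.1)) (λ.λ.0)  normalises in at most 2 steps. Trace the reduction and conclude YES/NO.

Answer: YES — reaches normal form λ.0 in 2 ≤ 2 steps

Derivation:
  start: (λ.0 (λ.1)) (λ.λ.0)
  step 1: (λ.λ.0) (λ.λ.λ.0)
  step 2: λ.0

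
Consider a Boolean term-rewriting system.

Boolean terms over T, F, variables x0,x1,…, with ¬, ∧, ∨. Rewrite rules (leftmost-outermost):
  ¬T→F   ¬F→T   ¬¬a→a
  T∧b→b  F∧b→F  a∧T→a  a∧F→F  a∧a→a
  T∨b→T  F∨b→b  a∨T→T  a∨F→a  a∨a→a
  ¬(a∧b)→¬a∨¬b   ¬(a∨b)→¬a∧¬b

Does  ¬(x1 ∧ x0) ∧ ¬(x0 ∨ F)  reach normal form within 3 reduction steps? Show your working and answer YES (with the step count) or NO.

  start: ¬(x1 ∧ x0) ∧ ¬(x0 ∨ F)
  step 1: (¬x1 ∨ ¬x0) ∧ ¬(x0 ∨ F)
  step 2: (¬x1 ∨ ¬x0) ∧ (¬x0 ∧ ¬F)
  step 3: (¬x1 ∨ ¬x0) ∧ (¬x0 ∧ T)

Answer: NO — after 3 steps the term is (¬x1 ∨ ¬x0) ∧ (¬x0 ∧ T), not yet normal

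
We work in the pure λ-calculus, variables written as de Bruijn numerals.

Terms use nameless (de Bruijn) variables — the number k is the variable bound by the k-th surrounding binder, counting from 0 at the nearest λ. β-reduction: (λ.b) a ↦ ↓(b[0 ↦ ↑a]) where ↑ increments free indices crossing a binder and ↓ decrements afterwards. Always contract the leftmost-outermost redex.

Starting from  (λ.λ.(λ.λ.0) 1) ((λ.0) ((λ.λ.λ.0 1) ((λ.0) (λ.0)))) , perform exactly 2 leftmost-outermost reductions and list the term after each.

  start: (λ.λ.(λ.λ.0) 1) ((λ.0) ((λ.λ.λ.0 1) ((λ.0) (λ.0))))
  [1] λ.(λ.λ.0) ((λ.0) ((λ.λ.λ.0 1) ((λ.0) (λ.0))))
  [2] λ.λ.0

Answer: after 2 steps: λ.λ.0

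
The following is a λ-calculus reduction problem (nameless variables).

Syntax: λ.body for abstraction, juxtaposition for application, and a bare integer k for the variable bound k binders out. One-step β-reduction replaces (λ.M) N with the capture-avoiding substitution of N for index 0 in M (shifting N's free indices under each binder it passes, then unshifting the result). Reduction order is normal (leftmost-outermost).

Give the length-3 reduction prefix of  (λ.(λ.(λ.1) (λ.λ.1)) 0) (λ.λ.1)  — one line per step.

  start: (λ.(λ.(λ.1) (λ.λ.1)) 0) (λ.λ.1)
  →1  (λ.(λ.1) (λ.λ.1)) (λ.λ.1)
  →2  (λ.λ.λ.1) (λ.λ.1)
  →3  λ.λ.1

Answer: after 3 steps: λ.λ.1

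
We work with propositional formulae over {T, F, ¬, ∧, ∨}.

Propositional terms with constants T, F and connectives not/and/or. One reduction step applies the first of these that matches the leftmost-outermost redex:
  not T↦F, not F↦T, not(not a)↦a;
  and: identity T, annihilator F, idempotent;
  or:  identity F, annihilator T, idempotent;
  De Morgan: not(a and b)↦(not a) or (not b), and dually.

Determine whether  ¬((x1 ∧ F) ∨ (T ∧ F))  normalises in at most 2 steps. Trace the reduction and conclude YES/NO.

Answer: NO — after 2 steps the term is (¬x1 ∨ ¬F) ∧ ¬(T ∧ F), not yet normal

Reduction:
  start: ¬((x1 ∧ F) ∨ (T ∧ F))
  →1  ¬(x1 ∧ F) ∧ ¬(T ∧ F)
  →2  (¬x1 ∨ ¬F) ∧ ¬(T ∧ F)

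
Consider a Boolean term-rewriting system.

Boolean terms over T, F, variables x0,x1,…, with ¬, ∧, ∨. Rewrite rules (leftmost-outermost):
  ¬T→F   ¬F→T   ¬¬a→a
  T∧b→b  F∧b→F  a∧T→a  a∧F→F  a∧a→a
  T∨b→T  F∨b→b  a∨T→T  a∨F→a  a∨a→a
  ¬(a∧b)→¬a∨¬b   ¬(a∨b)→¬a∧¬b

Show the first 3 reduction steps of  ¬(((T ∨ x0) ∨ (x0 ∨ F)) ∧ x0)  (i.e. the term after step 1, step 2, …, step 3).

Answer: after 3 steps: ((¬T ∧ ¬x0) ∧ ¬(x0 ∨ F)) ∨ ¬x0

Working:
  start: ¬(((T ∨ x0) ∨ (x0 ∨ F)) ∧ x0)
  →1  ¬((T ∨ x0) ∨ (x0 ∨ F)) ∨ ¬x0
  →2  (¬(T ∨ x0) ∧ ¬(x0 ∨ F)) ∨ ¬x0
  →3  ((¬T ∧ ¬x0) ∧ ¬(x0 ∨ F)) ∨ ¬x0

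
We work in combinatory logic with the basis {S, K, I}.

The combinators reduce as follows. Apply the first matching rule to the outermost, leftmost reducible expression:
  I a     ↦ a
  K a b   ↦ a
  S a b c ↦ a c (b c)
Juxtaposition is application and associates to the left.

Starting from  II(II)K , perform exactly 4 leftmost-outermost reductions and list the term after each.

  start: II(II)K
  step 1: I(II)K
  step 2: IIK
  step 3: IK
  step 4: K

Answer: after 4 steps: K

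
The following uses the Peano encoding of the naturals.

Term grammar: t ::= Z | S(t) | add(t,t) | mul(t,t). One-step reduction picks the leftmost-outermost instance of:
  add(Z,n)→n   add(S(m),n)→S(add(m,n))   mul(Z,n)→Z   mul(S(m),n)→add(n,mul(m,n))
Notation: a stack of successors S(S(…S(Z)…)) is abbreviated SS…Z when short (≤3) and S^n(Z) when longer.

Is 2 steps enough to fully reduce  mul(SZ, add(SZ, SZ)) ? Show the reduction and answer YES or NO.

Answer: NO — after 2 steps the term is add(S(add(Z, SZ)), mul(Z, add(SZ, SZ))), not yet normal

Working:
  start: mul(SZ, add(SZ, SZ))
  [1] add(add(SZ, SZ), mul(Z, add(SZ, SZ)))
  [2] add(S(add(Z, SZ)), mul(Z, add(SZ, SZ)))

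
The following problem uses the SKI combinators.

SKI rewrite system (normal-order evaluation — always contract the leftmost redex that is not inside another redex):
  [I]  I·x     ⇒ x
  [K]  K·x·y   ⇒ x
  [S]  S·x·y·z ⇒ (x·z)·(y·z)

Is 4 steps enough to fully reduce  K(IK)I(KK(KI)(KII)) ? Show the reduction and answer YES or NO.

Answer: YES — reaches normal form K(KI) in 4 ≤ 4 steps

Reduction:
  start: K(IK)I(KK(KI)(KII))
  [1] IK(KK(KI)(KII))
  [2] K(KK(KI)(KII))
  [3] K(K(KII))
  [4] K(KI)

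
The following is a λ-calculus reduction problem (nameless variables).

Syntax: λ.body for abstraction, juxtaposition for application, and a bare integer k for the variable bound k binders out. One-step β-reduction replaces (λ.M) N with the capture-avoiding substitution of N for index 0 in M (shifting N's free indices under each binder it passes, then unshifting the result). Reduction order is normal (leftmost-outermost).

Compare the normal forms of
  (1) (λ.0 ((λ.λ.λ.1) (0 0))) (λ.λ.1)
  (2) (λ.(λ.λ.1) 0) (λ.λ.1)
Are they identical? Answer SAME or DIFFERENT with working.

Term A:
  start: (λ.0 ((λ.λ.λ.1) (0 0))) (λ.λ.1)
  →1  (λ.λ.1) ((λ.λ.λ.1) ((λ.λ.1) (λ.λ.1)))
  →2  λ.(λ.λ.λ.1) ((λ.λ.1) (λ.λ.1))
  →3  λ.λ.λ.1

Term B:
  start: (λ.(λ.λ.1) 0) (λ.λ.1)
  →1  (λ.λ.1) (λ.λ.1)
  →2  λ.λ.λ.1

Answer: SAME — A ⇓ λ.λ.λ.1, B ⇓ λ.λ.λ.1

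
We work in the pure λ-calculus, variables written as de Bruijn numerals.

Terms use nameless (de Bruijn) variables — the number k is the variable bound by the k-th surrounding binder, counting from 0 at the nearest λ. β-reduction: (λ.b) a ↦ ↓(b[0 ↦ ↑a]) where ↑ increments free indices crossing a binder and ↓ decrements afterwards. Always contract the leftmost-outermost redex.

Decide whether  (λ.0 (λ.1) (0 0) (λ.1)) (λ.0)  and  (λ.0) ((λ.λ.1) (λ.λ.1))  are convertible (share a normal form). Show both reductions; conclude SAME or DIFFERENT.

Term A:
  start: (λ.0 (λ.1) (0 0) (λ.1)) (λ.0)
  →1  (λ.0) (λ.λ.0) ((λ.0) (λ.0)) (λ.λ.0)
  →2  (λ.λ.0) ((λ.0) (λ.0)) (λ.λ.0)
  →3  (λ.0) (λ.λ.0)
  →4  λ.λ.0

Term B:
  start: (λ.0) ((λ.λ.1) (λ.λ.1))
  →1  (λ.λ.1) (λ.λ.1)
  →2  λ.λ.λ.1

Answer: DIFFERENT — A ⇓ λ.λ.0, B ⇓ λ.λ.λ.1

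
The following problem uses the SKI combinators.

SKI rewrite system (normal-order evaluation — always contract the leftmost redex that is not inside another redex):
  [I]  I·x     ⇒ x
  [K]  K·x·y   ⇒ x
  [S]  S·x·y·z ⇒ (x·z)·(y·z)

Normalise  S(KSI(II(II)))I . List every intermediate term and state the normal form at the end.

  start: S(KSI(II(II)))I
  →1  S(S(II(II)))I
  →2  S(S(I(II)))I
  →3  S(S(II))I
  →4  S(SI)I

Answer: normal form = S(SI)I  (in 4 steps)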